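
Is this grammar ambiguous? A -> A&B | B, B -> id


precedence layered via separate nonterminal B: deterministic
Unambiguous


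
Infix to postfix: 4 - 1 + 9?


Left to right (same or higher precedence on left)
Postfix: 4 1 - 9 +


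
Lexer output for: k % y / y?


Scan left to right, longest-match per lexeme
Tokens: ID(k), OP(%), ID(y), OP(/), ID(y)


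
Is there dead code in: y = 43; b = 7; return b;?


y is assigned but never read
Dead: 'y = 43'


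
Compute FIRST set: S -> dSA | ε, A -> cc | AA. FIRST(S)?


Per alternative of S: FIRST(dSA) = {d}; FIRST(ε) = {ε}
FIRST(S) = {d, ε}


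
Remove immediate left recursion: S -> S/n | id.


Left-recursive alternatives: S/n; non-recursive: id
Introduce S': S -> idS', S' -> /nS' | ε


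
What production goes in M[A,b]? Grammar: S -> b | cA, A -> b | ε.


For [A, b]: 'b' ∈ FIRST(b)
Entry: A -> b


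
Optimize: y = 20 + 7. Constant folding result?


20 + 7 = 27 at compile time
Optimized: y = 27


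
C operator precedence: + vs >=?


'+' is additive (level 9); '>=' is relational (level 7)
Higher level binds tighter
'+' has higher precedence than '>='


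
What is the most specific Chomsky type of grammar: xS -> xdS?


LHS has context (more than one symbol) and |LHS| ≤ |RHS|
Classification: Type 1 (Context-Sensitive)


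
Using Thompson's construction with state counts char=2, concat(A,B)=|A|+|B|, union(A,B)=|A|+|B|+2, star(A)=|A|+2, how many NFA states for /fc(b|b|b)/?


Syntax tree has 5 char leaf(s), 2 union(s), 0 star(s)
chars contribute 5×2 = 10; each union adds +2; each star adds +2
Total: 10 + 4 + 0 = 14 states


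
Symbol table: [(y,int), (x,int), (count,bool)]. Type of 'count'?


Lookup 'count' → type bool


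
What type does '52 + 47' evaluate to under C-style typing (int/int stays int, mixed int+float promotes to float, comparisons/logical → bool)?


Operand types: int + int
Rule: mixed int/float promotes to float; int/int stays int
Result type: int


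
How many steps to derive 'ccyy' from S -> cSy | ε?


Derivation: S => cSy => ccSyy => ccyy
Steps: 3


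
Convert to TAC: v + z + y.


Break into single-operator statements:
t1 = v + z
t2 = t1 + y


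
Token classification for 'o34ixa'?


Pattern: letter/underscore followed by alphanumerics, not a keyword
Type: IDENTIFIER


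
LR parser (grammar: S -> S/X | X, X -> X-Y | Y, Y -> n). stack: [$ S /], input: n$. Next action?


no handle ('S/' is not any RHS); shift 'n'
Action: shift


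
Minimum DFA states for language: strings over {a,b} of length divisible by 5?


Track length mod 5: states 0..4, accept at 0
Minimal DFA: 5 states


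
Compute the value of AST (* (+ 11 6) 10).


Evaluate inner: (+ 11 6) = 17
Evaluate root: (* 17 10) = 170
Result: 170


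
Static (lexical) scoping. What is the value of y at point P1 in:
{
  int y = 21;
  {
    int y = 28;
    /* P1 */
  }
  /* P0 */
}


y declared in the same block as P1
y = 28


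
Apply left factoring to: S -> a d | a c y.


Common prefix: 'a'
Factored: S -> a S', S' -> d | c y


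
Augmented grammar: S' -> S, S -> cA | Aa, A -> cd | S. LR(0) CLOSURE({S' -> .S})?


Start: S' -> .S
For each item with dot before a nonterminal B, add B -> .γ for every B-production
Closure: [S' -> .S, S -> .cA, S -> .Aa, A -> .cd, A -> .S]


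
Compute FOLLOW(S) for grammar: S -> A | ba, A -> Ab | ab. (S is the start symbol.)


$ ∈ FOLLOW(S). For each A -> αBβ: add FIRST(β)\{ε} to FOLLOW(B); if β nullable, add FOLLOW(A).
FOLLOW(S) = {$}


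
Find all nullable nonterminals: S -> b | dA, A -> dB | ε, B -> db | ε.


A nonterminal is nullable iff some alternative derives ε (directly, or every symbol in it is nullable)
Nullable: {A, B}


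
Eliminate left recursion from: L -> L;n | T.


Left-recursive alternatives: L;n; non-recursive: T
Introduce L': L -> TL', L' -> ;nL' | ε


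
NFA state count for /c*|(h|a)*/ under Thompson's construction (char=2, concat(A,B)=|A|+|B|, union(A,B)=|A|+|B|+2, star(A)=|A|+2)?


Syntax tree has 3 char leaf(s), 2 union(s), 2 star(s)
chars contribute 3×2 = 6; each union adds +2; each star adds +2
Total: 6 + 4 + 4 = 14 states


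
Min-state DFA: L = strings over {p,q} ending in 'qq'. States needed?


Track the longest suffix of input matching a prefix of 'qq': 3 classes (prefixes of length 0..2)
Minimal DFA: 3 states


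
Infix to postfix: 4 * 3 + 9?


Left to right (same or higher precedence on left)
Postfix: 4 3 * 9 +


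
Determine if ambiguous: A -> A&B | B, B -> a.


precedence layered via separate nonterminal B: deterministic
Unambiguous


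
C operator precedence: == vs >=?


'>=' is relational (level 7); '==' is equality (level 6)
Higher level binds tighter
'>=' has higher precedence than '=='


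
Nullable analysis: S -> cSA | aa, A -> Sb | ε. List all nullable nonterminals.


A nonterminal is nullable iff some alternative derives ε (directly, or every symbol in it is nullable)
Nullable: {A}


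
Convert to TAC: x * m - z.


Break into single-operator statements:
t1 = x * m
t2 = t1 - z


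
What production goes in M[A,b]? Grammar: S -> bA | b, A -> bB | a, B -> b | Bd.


For [A, b]: 'b' ∈ FIRST(bB)
Entry: A -> bB


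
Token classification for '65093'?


Pattern: digits only
Type: INTEGER_LITERAL


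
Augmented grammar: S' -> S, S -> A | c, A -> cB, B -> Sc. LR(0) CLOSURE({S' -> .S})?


Start: S' -> .S
For each item with dot before a nonterminal B, add B -> .γ for every B-production
Closure: [S' -> .S, S -> .A, S -> .c, A -> .cB]


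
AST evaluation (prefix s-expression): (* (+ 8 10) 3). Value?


Evaluate inner: (+ 8 10) = 18
Evaluate root: (* 18 3) = 54
Result: 54


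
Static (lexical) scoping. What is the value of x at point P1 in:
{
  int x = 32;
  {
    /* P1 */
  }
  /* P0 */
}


P1's block does not declare x; resolves to the enclosing declaration at depth 0
x = 32


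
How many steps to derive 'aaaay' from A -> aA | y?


Derivation: A => aA => aaA => aaaA => aaaaA => aaaay
Steps: 5


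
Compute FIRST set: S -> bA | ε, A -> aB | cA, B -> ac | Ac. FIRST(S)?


Per alternative of S: FIRST(bA) = {b}; FIRST(ε) = {ε}
FIRST(S) = {b, ε}


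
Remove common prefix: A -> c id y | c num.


Common prefix: 'c'
Factored: A -> c A', A' -> id y | num


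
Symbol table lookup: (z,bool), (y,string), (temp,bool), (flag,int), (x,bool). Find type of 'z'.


Lookup 'z' → type bool


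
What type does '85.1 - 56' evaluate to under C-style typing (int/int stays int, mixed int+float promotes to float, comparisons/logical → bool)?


Operand types: float - int
Rule: mixed int/float promotes to float; int/int stays int
Result type: float


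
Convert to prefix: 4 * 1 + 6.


left-to-right (same/higher precedence on left): tree is (+ (* 4 1) 6)
Prefix: + * 4 1 6


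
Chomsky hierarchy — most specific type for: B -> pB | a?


Right-linear: every RHS is a terminal or a terminal followed by one nonterminal
Classification: Type 3 (Regular)


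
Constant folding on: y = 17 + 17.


17 + 17 = 34 at compile time
Optimized: y = 34


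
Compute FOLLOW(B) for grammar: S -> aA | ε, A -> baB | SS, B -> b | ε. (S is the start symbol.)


$ ∈ FOLLOW(S). For each A -> αBβ: add FIRST(β)\{ε} to FOLLOW(B); if β nullable, add FOLLOW(A).
FOLLOW(B) = {$, a}


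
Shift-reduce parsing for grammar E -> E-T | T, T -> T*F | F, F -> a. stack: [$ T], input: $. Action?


lookahead ∉ {*} so T won't extend; reduce E -> T
Action: reduce (E -> T)


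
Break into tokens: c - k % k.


Scan left to right, longest-match per lexeme
Tokens: ID(c), OP(-), ID(k), OP(%), ID(k)


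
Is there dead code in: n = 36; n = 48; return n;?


first assignment to n is overwritten before any read
Dead: 'n = 36'


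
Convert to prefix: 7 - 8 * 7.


'*' binds tighter: tree is (- 7 (* 8 7))
Prefix: - 7 * 8 7


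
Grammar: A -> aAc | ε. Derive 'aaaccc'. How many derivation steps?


Derivation: A => aAc => aaAcc => aaaAccc => aaaccc
Steps: 4


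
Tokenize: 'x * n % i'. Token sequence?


Scan left to right, longest-match per lexeme
Tokens: ID(x), OP(*), ID(n), OP(%), ID(i)


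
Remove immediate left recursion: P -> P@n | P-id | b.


Left-recursive alternatives: P@n, P-id; non-recursive: b
Introduce P': P -> bP', P' -> @nP' | -idP' | ε


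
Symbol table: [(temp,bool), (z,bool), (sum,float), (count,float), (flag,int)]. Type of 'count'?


Lookup 'count' → type float


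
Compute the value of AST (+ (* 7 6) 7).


Evaluate inner: (* 7 6) = 42
Evaluate root: (+ 42 7) = 49
Result: 49


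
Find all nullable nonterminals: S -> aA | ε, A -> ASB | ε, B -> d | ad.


A nonterminal is nullable iff some alternative derives ε (directly, or every symbol in it is nullable)
Nullable: {A, S}


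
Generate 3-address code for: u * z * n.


Break into single-operator statements:
t1 = u * z
t2 = t1 * n


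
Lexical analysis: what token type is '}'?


Pattern: delimiter/punctuation
Type: PUNCTUATION


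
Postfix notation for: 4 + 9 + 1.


Left to right (same or higher precedence on left)
Postfix: 4 9 + 1 +


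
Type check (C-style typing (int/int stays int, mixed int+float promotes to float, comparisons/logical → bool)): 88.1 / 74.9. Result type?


Operand types: float / float
Rule: mixed int/float promotes to float; int/int stays int
Result type: float


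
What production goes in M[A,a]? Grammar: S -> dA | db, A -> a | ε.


For [A, a]: 'a' ∈ FIRST(a)
Entry: A -> a


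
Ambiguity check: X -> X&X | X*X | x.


'x&x*x' has two parse trees (no precedence encoded between & and *)
Ambiguous


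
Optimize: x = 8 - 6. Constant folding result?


8 - 6 = 2 at compile time
Optimized: x = 2


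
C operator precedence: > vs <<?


'<<' is shift (level 8); '>' is relational (level 7)
Higher level binds tighter
'<<' has higher precedence than '>'


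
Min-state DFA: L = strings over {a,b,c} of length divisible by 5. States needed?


Track length mod 5: states 0..4, accept at 0
Minimal DFA: 5 states


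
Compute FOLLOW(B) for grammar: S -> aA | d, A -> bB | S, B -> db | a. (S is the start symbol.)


$ ∈ FOLLOW(S). For each A -> αBβ: add FIRST(β)\{ε} to FOLLOW(B); if β nullable, add FOLLOW(A).
FOLLOW(B) = {$}


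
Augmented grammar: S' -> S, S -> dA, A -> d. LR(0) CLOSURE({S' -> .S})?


Start: S' -> .S
For each item with dot before a nonterminal B, add B -> .γ for every B-production
Closure: [S' -> .S, S -> .dA]


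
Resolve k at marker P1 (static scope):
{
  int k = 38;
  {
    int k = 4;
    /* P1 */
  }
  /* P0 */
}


k declared in the same block as P1
k = 4


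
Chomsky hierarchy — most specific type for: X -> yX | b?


Right-linear: every RHS is a terminal or a terminal followed by one nonterminal
Classification: Type 3 (Regular)


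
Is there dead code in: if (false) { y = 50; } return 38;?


condition is constant false, so the whole block is unreachable
Dead: 'if (false) { y = 50; }'


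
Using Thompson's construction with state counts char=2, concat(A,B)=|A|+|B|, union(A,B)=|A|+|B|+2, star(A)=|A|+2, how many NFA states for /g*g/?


Syntax tree has 2 char leaf(s), 0 union(s), 1 star(s)
chars contribute 2×2 = 4; each union adds +2; each star adds +2
Total: 4 + 0 + 2 = 6 states


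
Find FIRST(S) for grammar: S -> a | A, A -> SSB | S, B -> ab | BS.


Per alternative of S: FIRST(a) = {a}; FIRST(A) = {a}
FIRST(S) = {a}


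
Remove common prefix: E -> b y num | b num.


Common prefix: 'b'
Factored: E -> b E', E' -> y num | num


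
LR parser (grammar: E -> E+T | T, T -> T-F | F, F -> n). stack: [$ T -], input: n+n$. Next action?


no handle; shift 'n'
Action: shift


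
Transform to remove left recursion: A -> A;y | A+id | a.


Left-recursive alternatives: A;y, A+id; non-recursive: a
Introduce A': A -> aA', A' -> ;yA' | +idA' | ε


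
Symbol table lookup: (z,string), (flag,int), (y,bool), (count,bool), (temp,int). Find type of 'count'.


Lookup 'count' → type bool


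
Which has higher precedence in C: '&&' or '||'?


'&&' is logical AND (level 2); '||' is logical OR (level 1)
Higher level binds tighter
'&&' has higher precedence than '||'


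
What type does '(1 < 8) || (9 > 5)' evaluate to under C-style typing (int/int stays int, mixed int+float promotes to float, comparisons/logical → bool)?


Operand types: bool || bool
Rule: logical operators take bool operands and yield bool
Result type: bool


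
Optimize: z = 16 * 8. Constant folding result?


16 * 8 = 128 at compile time
Optimized: z = 128


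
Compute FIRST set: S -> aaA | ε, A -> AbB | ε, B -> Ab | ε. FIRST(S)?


Per alternative of S: FIRST(aaA) = {a}; FIRST(ε) = {ε}
FIRST(S) = {a, ε}


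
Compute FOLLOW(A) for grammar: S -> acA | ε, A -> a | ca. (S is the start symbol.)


$ ∈ FOLLOW(S). For each A -> αBβ: add FIRST(β)\{ε} to FOLLOW(B); if β nullable, add FOLLOW(A).
FOLLOW(A) = {$}


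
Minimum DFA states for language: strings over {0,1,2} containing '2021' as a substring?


KMP-style automaton: 4 progress states + 1 absorbing accept = 5
Minimal DFA: 5 states


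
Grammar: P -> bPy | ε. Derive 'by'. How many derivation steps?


Derivation: P => bPy => by
Steps: 2


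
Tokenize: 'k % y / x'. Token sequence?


Scan left to right, longest-match per lexeme
Tokens: ID(k), OP(%), ID(y), OP(/), ID(x)


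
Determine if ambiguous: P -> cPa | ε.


balanced c^n…a^n: each string has a unique parse
Unambiguous


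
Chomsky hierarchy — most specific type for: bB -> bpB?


LHS has context (more than one symbol) and |LHS| ≤ |RHS|
Classification: Type 1 (Context-Sensitive)


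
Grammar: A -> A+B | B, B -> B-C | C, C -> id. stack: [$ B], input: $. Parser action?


lookahead ∉ {-} so B won't extend; reduce A -> B
Action: reduce (A -> B)


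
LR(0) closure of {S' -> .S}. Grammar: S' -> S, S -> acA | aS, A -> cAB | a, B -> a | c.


Start: S' -> .S
For each item with dot before a nonterminal B, add B -> .γ for every B-production
Closure: [S' -> .S, S -> .acA, S -> .aS]


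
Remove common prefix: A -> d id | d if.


Common prefix: 'd'
Factored: A -> d A', A' -> id | if


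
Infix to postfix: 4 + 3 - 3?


Left to right (same or higher precedence on left)
Postfix: 4 3 + 3 -


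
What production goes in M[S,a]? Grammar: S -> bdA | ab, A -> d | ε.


For [S, a]: 'a' ∈ FIRST(ab)
Entry: S -> ab


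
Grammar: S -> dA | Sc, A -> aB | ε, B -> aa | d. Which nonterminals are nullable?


A nonterminal is nullable iff some alternative derives ε (directly, or every symbol in it is nullable)
Nullable: {A}


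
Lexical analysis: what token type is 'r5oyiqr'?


Pattern: letter/underscore followed by alphanumerics, not a keyword
Type: IDENTIFIER


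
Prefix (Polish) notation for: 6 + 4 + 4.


left-to-right (same/higher precedence on left): tree is (+ (+ 6 4) 4)
Prefix: + + 6 4 4


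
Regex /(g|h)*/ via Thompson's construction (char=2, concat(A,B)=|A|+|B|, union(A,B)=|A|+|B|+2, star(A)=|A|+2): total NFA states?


Syntax tree has 2 char leaf(s), 1 union(s), 1 star(s)
chars contribute 2×2 = 4; each union adds +2; each star adds +2
Total: 4 + 2 + 2 = 8 states


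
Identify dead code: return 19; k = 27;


statement follows a return and is unreachable
Dead: 'k = 27'


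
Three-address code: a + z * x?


Break into single-operator statements:
t1 = z * x
t2 = a + t1


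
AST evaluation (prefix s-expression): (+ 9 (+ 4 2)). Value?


Evaluate inner: (+ 4 2) = 6
Evaluate root: (+ 9 6) = 15
Result: 15


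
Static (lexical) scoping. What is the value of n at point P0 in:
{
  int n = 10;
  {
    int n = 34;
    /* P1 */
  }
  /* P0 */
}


n declared in the same block as P0
n = 10


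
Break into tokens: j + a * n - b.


Scan left to right, longest-match per lexeme
Tokens: ID(j), OP(+), ID(a), OP(*), ID(n), OP(-), ID(b)


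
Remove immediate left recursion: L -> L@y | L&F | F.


Left-recursive alternatives: L@y, L&F; non-recursive: F
Introduce L': L -> FL', L' -> @yL' | &FL' | ε


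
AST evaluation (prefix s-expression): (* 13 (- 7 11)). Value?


Evaluate inner: (- 7 11) = -4
Evaluate root: (* 13 -4) = -52
Result: -52


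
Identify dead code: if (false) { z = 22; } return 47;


condition is constant false, so the whole block is unreachable
Dead: 'if (false) { z = 22; }'


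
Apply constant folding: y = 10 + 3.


10 + 3 = 13 at compile time
Optimized: y = 13


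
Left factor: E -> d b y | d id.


Common prefix: 'd'
Factored: E -> d E', E' -> b y | id


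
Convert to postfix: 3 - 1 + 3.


Left to right (same or higher precedence on left)
Postfix: 3 1 - 3 +


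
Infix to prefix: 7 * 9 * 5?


left-to-right (same/higher precedence on left): tree is (* (* 7 9) 5)
Prefix: * * 7 9 5


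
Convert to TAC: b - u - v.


Break into single-operator statements:
t1 = b - u
t2 = t1 - v


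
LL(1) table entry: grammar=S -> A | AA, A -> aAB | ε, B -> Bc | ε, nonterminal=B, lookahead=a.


For [B, a]: ε is nullable and 'a' ∈ FOLLOW(B)
Entry: B -> ε


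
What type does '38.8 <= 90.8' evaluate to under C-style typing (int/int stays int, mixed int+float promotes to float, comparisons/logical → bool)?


Operand types: float <= float
Rule: comparison yields bool
Result type: bool


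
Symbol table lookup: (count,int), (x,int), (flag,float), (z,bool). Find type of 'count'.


Lookup 'count' → type int


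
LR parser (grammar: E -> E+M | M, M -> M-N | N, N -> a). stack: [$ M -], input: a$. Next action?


no handle; shift 'a'
Action: shift


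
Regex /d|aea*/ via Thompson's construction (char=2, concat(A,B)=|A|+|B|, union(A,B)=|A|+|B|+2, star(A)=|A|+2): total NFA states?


Syntax tree has 4 char leaf(s), 1 union(s), 1 star(s)
chars contribute 4×2 = 8; each union adds +2; each star adds +2
Total: 8 + 2 + 2 = 12 states


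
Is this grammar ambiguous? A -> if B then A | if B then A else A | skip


dangling else: 'if B then if B then skip else skip' parses two ways
Ambiguous


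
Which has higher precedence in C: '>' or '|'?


'>' is relational (level 7); '|' is bitwise OR (level 3)
Higher level binds tighter
'>' has higher precedence than '|'


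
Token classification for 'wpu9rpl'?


Pattern: letter/underscore followed by alphanumerics, not a keyword
Type: IDENTIFIER


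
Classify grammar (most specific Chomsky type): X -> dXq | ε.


Single nonterminal LHS, but d^n q^n is not regular
Classification: Type 2 (Context-Free)


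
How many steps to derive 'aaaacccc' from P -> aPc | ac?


Derivation: P => aPc => aaPcc => aaaPccc => aaaacccc
Steps: 4


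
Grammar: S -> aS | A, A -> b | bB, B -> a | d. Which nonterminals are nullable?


A nonterminal is nullable iff some alternative derives ε (directly, or every symbol in it is nullable)
Nullable: {}


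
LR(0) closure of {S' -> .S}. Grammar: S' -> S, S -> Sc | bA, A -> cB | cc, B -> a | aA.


Start: S' -> .S
For each item with dot before a nonterminal B, add B -> .γ for every B-production
Closure: [S' -> .S, S -> .Sc, S -> .bA]


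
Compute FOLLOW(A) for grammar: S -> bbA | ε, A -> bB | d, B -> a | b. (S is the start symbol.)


$ ∈ FOLLOW(S). For each A -> αBβ: add FIRST(β)\{ε} to FOLLOW(B); if β nullable, add FOLLOW(A).
FOLLOW(A) = {$}


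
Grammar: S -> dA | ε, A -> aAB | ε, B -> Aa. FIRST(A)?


Per alternative of A: FIRST(aAB) = {a}; FIRST(ε) = {ε}
FIRST(A) = {a, ε}


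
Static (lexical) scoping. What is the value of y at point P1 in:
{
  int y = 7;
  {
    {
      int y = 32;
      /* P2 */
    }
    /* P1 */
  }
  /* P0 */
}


P1's block does not declare y; resolves to the enclosing declaration at depth 0
y = 7


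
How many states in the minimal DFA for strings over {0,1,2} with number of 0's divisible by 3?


Track (count of 0) mod 3: states 0..2, accept at 0
Minimal DFA: 3 states


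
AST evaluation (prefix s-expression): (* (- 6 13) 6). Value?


Evaluate inner: (- 6 13) = -7
Evaluate root: (* -7 6) = -42
Result: -42


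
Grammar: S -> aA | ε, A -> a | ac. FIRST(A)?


Per alternative of A: FIRST(a) = {a}; FIRST(ac) = {a}
FIRST(A) = {a}


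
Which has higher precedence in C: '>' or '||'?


'>' is relational (level 7); '||' is logical OR (level 1)
Higher level binds tighter
'>' has higher precedence than '||'


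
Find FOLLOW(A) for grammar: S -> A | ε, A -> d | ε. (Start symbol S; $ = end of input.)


$ ∈ FOLLOW(S). For each A -> αBβ: add FIRST(β)\{ε} to FOLLOW(B); if β nullable, add FOLLOW(A).
FOLLOW(A) = {$}


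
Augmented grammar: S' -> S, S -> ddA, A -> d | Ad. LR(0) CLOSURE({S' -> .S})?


Start: S' -> .S
For each item with dot before a nonterminal B, add B -> .γ for every B-production
Closure: [S' -> .S, S -> .ddA]


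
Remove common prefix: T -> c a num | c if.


Common prefix: 'c'
Factored: T -> c T', T' -> a num | if


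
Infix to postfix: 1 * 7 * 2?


Left to right (same or higher precedence on left)
Postfix: 1 7 * 2 *


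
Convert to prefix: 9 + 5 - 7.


left-to-right (same/higher precedence on left): tree is (- (+ 9 5) 7)
Prefix: - + 9 5 7


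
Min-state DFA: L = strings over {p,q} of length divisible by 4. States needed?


Track length mod 4: states 0..3, accept at 0
Minimal DFA: 4 states


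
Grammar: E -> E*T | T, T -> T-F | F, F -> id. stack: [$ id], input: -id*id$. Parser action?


'id' on top is the handle for F -> id
Action: reduce (F -> id)


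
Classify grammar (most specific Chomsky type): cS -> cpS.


LHS has context (more than one symbol) and |LHS| ≤ |RHS|
Classification: Type 1 (Context-Sensitive)


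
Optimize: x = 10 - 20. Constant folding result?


10 - 20 = -10 at compile time
Optimized: x = -10


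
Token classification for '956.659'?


Pattern: digits with a decimal point
Type: FLOAT_LITERAL


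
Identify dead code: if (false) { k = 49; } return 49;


condition is constant false, so the whole block is unreachable
Dead: 'if (false) { k = 49; }'


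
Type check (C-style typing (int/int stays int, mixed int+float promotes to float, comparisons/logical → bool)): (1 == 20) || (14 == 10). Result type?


Operand types: bool || bool
Rule: logical operators take bool operands and yield bool
Result type: bool


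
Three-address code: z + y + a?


Break into single-operator statements:
t1 = z + y
t2 = t1 + a


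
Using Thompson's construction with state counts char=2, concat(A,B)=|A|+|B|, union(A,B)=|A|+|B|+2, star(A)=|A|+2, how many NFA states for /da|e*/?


Syntax tree has 3 char leaf(s), 1 union(s), 1 star(s)
chars contribute 3×2 = 6; each union adds +2; each star adds +2
Total: 6 + 2 + 2 = 10 states


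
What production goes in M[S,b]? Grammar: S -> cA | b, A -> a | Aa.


For [S, b]: 'b' ∈ FIRST(b)
Entry: S -> b


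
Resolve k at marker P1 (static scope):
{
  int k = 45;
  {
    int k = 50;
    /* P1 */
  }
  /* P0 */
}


k declared in the same block as P1
k = 50


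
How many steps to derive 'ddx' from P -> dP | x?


Derivation: P => dP => ddP => ddx
Steps: 3


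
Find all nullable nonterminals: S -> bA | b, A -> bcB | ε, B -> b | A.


A nonterminal is nullable iff some alternative derives ε (directly, or every symbol in it is nullable)
Nullable: {A, B}


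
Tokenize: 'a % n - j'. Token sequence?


Scan left to right, longest-match per lexeme
Tokens: ID(a), OP(%), ID(n), OP(-), ID(j)


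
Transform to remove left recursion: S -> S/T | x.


Left-recursive alternatives: S/T; non-recursive: x
Introduce S': S -> xS', S' -> /TS' | ε


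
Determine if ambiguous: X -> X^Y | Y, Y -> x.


precedence layered via separate nonterminal Y: deterministic
Unambiguous


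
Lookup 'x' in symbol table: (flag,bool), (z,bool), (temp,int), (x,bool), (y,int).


Lookup 'x' → type bool


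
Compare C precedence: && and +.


'+' is additive (level 9); '&&' is logical AND (level 2)
Higher level binds tighter
'+' has higher precedence than '&&'


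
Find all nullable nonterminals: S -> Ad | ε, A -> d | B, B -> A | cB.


A nonterminal is nullable iff some alternative derives ε (directly, or every symbol in it is nullable)
Nullable: {S}


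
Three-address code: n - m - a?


Break into single-operator statements:
t1 = n - m
t2 = t1 - a


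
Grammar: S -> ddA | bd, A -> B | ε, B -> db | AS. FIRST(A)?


Per alternative of A: FIRST(B) = {b, d}; FIRST(ε) = {ε}
FIRST(A) = {b, d, ε}


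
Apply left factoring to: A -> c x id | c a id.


Common prefix: 'c'
Factored: A -> c A', A' -> x id | a id


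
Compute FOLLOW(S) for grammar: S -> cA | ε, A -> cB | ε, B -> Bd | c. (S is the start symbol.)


$ ∈ FOLLOW(S). For each A -> αBβ: add FIRST(β)\{ε} to FOLLOW(B); if β nullable, add FOLLOW(A).
FOLLOW(S) = {$}


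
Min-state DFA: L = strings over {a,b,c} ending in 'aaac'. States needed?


Track the longest suffix of input matching a prefix of 'aaac': 5 classes (prefixes of length 0..4)
Minimal DFA: 5 states


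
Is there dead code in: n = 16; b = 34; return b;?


n is assigned but never read
Dead: 'n = 16'


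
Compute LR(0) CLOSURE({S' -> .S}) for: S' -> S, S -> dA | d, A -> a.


Start: S' -> .S
For each item with dot before a nonterminal B, add B -> .γ for every B-production
Closure: [S' -> .S, S -> .dA, S -> .d]


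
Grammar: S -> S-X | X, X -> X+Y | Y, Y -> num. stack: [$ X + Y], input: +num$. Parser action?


handle 'X+Y' on top
Action: reduce (X -> X+Y)


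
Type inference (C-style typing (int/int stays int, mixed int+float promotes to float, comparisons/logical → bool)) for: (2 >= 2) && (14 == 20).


Operand types: bool && bool
Rule: logical operators take bool operands and yield bool
Result type: bool


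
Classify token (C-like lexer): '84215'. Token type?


Pattern: digits only
Type: INTEGER_LITERAL


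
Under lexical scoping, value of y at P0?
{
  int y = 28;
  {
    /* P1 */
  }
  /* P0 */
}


y declared in the same block as P0
y = 28


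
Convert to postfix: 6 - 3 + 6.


Left to right (same or higher precedence on left)
Postfix: 6 3 - 6 +


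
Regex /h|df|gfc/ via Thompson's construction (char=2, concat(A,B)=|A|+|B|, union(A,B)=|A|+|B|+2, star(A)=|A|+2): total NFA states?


Syntax tree has 6 char leaf(s), 2 union(s), 0 star(s)
chars contribute 6×2 = 12; each union adds +2; each star adds +2
Total: 12 + 4 + 0 = 16 states


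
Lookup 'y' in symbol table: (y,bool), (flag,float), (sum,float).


Lookup 'y' → type bool


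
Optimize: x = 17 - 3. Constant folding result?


17 - 3 = 14 at compile time
Optimized: x = 14


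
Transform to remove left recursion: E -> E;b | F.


Left-recursive alternatives: E;b; non-recursive: F
Introduce E': E -> FE', E' -> ;bE' | ε


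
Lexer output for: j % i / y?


Scan left to right, longest-match per lexeme
Tokens: ID(j), OP(%), ID(i), OP(/), ID(y)


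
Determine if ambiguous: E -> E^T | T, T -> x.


precedence layered via separate nonterminal T: deterministic
Unambiguous


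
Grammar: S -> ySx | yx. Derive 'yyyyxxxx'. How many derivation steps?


Derivation: S => ySx => yySxx => yyySxxx => yyyyxxxx
Steps: 4


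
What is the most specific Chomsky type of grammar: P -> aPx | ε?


Single nonterminal LHS, but a^n x^n is not regular
Classification: Type 2 (Context-Free)


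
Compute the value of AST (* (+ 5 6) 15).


Evaluate inner: (+ 5 6) = 11
Evaluate root: (* 11 15) = 165
Result: 165


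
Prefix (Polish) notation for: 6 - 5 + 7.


left-to-right (same/higher precedence on left): tree is (+ (- 6 5) 7)
Prefix: + - 6 5 7


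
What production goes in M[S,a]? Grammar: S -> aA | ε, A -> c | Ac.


For [S, a]: 'a' ∈ FIRST(aA)
Entry: S -> aA


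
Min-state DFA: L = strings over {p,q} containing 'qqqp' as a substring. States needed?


KMP-style automaton: 4 progress states + 1 absorbing accept = 5
Minimal DFA: 5 states


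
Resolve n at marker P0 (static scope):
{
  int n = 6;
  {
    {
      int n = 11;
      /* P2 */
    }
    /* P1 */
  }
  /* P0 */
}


n declared in the same block as P0
n = 6


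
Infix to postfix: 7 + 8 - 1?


Left to right (same or higher precedence on left)
Postfix: 7 8 + 1 -


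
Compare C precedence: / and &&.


'/' is multiplicative (level 10); '&&' is logical AND (level 2)
Higher level binds tighter
'/' has higher precedence than '&&'


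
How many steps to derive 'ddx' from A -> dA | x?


Derivation: A => dA => ddA => ddx
Steps: 3


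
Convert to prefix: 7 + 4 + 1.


left-to-right (same/higher precedence on left): tree is (+ (+ 7 4) 1)
Prefix: + + 7 4 1


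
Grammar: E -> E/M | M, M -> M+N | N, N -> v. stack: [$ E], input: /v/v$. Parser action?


shift '/' to continue E -> E/M
Action: shift


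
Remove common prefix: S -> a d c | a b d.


Common prefix: 'a'
Factored: S -> a S', S' -> d c | b d


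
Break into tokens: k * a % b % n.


Scan left to right, longest-match per lexeme
Tokens: ID(k), OP(*), ID(a), OP(%), ID(b), OP(%), ID(n)


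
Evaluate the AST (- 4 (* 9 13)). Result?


Evaluate inner: (* 9 13) = 117
Evaluate root: (- 4 117) = -113
Result: -113


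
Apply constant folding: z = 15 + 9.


15 + 9 = 24 at compile time
Optimized: z = 24


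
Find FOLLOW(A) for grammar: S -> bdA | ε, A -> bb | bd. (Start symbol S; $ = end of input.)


$ ∈ FOLLOW(S). For each A -> αBβ: add FIRST(β)\{ε} to FOLLOW(B); if β nullable, add FOLLOW(A).
FOLLOW(A) = {$}


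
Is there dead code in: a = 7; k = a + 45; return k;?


a is read by k's definition; k is returned
No dead code


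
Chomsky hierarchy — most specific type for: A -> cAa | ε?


Single nonterminal LHS, but c^n a^n is not regular
Classification: Type 2 (Context-Free)


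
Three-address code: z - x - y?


Break into single-operator statements:
t1 = z - x
t2 = t1 - y


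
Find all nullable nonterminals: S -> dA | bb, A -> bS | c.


A nonterminal is nullable iff some alternative derives ε (directly, or every symbol in it is nullable)
Nullable: {}


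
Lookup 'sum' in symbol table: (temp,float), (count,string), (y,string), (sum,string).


Lookup 'sum' → type string


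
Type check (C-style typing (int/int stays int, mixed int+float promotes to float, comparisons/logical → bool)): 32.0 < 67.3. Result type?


Operand types: float < float
Rule: comparison yields bool
Result type: bool


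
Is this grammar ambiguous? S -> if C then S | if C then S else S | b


dangling else: 'if C then if C then b else b' parses two ways
Ambiguous


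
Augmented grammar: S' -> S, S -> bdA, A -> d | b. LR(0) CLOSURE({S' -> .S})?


Start: S' -> .S
For each item with dot before a nonterminal B, add B -> .γ for every B-production
Closure: [S' -> .S, S -> .bdA]


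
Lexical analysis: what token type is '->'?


Pattern: operator symbol
Type: OPERATOR


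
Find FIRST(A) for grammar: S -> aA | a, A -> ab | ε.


Per alternative of A: FIRST(ab) = {a}; FIRST(ε) = {ε}
FIRST(A) = {a, ε}


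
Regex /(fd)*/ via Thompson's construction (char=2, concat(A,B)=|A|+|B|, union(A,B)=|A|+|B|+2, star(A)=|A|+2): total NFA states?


Syntax tree has 2 char leaf(s), 0 union(s), 1 star(s)
chars contribute 2×2 = 4; each union adds +2; each star adds +2
Total: 4 + 0 + 2 = 6 states


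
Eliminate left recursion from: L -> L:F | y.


Left-recursive alternatives: L:F; non-recursive: y
Introduce L': L -> yL', L' -> :FL' | ε


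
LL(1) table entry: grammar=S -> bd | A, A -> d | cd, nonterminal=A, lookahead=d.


For [A, d]: 'd' ∈ FIRST(d)
Entry: A -> d


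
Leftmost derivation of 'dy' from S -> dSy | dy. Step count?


Derivation: S => dy
Steps: 1


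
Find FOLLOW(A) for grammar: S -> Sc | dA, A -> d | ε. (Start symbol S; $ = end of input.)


$ ∈ FOLLOW(S). For each A -> αBβ: add FIRST(β)\{ε} to FOLLOW(B); if β nullable, add FOLLOW(A).
FOLLOW(A) = {$, c}


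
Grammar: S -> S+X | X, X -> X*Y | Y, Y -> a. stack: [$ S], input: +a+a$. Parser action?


shift '+' to continue S -> S+X
Action: shift


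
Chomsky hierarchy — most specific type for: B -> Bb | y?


Left-linear: every RHS is a terminal or one nonterminal followed by a terminal
Classification: Type 3 (Regular)


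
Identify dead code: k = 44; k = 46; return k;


first assignment to k is overwritten before any read
Dead: 'k = 44'


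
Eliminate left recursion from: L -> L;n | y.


Left-recursive alternatives: L;n; non-recursive: y
Introduce L': L -> yL', L' -> ;nL' | ε


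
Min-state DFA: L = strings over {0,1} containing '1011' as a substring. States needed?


KMP-style automaton: 4 progress states + 1 absorbing accept = 5
Minimal DFA: 5 states


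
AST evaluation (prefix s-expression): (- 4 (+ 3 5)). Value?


Evaluate inner: (+ 3 5) = 8
Evaluate root: (- 4 8) = -4
Result: -4


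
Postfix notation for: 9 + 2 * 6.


* has higher precedence, evaluate 2*6 first
Postfix: 9 2 6 * +


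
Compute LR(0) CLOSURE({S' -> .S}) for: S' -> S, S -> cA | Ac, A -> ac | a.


Start: S' -> .S
For each item with dot before a nonterminal B, add B -> .γ for every B-production
Closure: [S' -> .S, S -> .cA, S -> .Ac, A -> .ac, A -> .a]


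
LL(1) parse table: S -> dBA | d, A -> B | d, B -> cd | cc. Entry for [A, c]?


For [A, c]: 'c' ∈ FIRST(B)
Entry: A -> B


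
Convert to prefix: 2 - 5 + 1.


left-to-right (same/higher precedence on left): tree is (+ (- 2 5) 1)
Prefix: + - 2 5 1


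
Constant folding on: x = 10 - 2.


10 - 2 = 8 at compile time
Optimized: x = 8


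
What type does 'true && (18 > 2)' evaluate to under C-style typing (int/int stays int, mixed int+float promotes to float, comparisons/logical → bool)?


Operand types: bool && bool
Rule: logical operators take bool operands and yield bool
Result type: bool


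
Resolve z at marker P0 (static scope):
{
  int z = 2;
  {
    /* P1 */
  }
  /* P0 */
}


z declared in the same block as P0
z = 2


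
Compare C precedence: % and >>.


'%' is multiplicative (level 10); '>>' is shift (level 8)
Higher level binds tighter
'%' has higher precedence than '>>'


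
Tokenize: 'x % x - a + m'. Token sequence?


Scan left to right, longest-match per lexeme
Tokens: ID(x), OP(%), ID(x), OP(-), ID(a), OP(+), ID(m)


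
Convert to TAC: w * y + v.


Break into single-operator statements:
t1 = w * y
t2 = t1 + v


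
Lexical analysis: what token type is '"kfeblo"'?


Pattern: double-quoted sequence
Type: STRING_LITERAL


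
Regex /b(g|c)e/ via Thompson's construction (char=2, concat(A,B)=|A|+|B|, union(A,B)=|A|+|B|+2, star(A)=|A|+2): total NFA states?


Syntax tree has 4 char leaf(s), 1 union(s), 0 star(s)
chars contribute 4×2 = 8; each union adds +2; each star adds +2
Total: 8 + 2 + 0 = 10 states


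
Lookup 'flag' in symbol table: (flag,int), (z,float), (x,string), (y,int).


Lookup 'flag' → type int


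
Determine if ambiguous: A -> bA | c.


right-linear, alternatives start with distinct terminals 'b' vs 'c': unique leftmost derivation
Unambiguous


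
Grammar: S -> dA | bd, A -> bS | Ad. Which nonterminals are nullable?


A nonterminal is nullable iff some alternative derives ε (directly, or every symbol in it is nullable)
Nullable: {}


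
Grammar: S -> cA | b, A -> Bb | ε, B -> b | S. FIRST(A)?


Per alternative of A: FIRST(Bb) = {b, c}; FIRST(ε) = {ε}
FIRST(A) = {b, c, ε}


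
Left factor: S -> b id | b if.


Common prefix: 'b'
Factored: S -> b S', S' -> id | if


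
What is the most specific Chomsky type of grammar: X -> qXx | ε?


Single nonterminal LHS, but q^n x^n is not regular
Classification: Type 2 (Context-Free)


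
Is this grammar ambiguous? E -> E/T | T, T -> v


precedence layered via separate nonterminal T: deterministic
Unambiguous


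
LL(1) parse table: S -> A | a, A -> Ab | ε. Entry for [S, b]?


For [S, b]: 'b' ∈ FIRST(A)
Entry: S -> A


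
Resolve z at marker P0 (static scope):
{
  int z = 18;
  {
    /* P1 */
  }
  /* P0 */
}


z declared in the same block as P0
z = 18


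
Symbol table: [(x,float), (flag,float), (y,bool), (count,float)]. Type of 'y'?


Lookup 'y' → type bool


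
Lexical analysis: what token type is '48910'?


Pattern: digits only
Type: INTEGER_LITERAL


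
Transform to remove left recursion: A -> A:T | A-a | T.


Left-recursive alternatives: A:T, A-a; non-recursive: T
Introduce A': A -> TA', A' -> :TA' | -aA' | ε


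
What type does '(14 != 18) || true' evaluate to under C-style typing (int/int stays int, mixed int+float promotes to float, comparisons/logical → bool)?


Operand types: bool || bool
Rule: logical operators take bool operands and yield bool
Result type: bool


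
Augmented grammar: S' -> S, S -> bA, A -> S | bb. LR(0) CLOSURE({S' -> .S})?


Start: S' -> .S
For each item with dot before a nonterminal B, add B -> .γ for every B-production
Closure: [S' -> .S, S -> .bA]


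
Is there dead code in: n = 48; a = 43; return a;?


n is assigned but never read
Dead: 'n = 48'


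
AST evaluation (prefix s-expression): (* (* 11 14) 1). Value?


Evaluate inner: (* 11 14) = 154
Evaluate root: (* 154 1) = 154
Result: 154


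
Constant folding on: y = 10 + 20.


10 + 20 = 30 at compile time
Optimized: y = 30


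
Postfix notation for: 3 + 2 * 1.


* has higher precedence, evaluate 2*1 first
Postfix: 3 2 1 * +


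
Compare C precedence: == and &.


'==' is equality (level 6); '&' is bitwise AND (level 5)
Higher level binds tighter
'==' has higher precedence than '&'


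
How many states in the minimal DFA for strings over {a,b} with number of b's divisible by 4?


Track (count of b) mod 4: states 0..3, accept at 0
Minimal DFA: 4 states


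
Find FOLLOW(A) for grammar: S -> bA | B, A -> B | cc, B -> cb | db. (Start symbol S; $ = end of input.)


$ ∈ FOLLOW(S). For each A -> αBβ: add FIRST(β)\{ε} to FOLLOW(B); if β nullable, add FOLLOW(A).
FOLLOW(A) = {$}


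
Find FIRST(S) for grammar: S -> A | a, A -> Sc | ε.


Per alternative of S: FIRST(A) = {a, c, ε}; FIRST(a) = {a}
FIRST(S) = {a, c, ε}


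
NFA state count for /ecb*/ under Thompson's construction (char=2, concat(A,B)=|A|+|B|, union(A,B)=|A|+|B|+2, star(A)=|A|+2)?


Syntax tree has 3 char leaf(s), 0 union(s), 1 star(s)
chars contribute 3×2 = 6; each union adds +2; each star adds +2
Total: 6 + 0 + 2 = 8 states


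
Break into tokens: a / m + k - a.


Scan left to right, longest-match per lexeme
Tokens: ID(a), OP(/), ID(m), OP(+), ID(k), OP(-), ID(a)


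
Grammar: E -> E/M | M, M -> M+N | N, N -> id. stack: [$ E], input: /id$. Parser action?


shift '/' to continue E -> E/M
Action: shift


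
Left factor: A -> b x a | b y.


Common prefix: 'b'
Factored: A -> b A', A' -> x a | y


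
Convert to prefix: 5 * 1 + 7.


left-to-right (same/higher precedence on left): tree is (+ (* 5 1) 7)
Prefix: + * 5 1 7


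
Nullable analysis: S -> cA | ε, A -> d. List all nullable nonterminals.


A nonterminal is nullable iff some alternative derives ε (directly, or every symbol in it is nullable)
Nullable: {S}
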